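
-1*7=-7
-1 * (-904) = 904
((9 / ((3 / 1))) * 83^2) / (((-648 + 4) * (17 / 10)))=-103335 / 5474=-18.88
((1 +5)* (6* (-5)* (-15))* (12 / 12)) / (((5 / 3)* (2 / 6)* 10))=486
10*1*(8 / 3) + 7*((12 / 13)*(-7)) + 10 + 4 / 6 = -308 / 39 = -7.90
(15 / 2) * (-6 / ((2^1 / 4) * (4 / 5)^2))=-1125 / 8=-140.62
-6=-6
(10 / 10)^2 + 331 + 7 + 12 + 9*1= 360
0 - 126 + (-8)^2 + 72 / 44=-60.36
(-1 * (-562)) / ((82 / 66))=18546 / 41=452.34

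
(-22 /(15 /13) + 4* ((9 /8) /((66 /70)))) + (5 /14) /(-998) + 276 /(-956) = -8035026313 /550985820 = -14.58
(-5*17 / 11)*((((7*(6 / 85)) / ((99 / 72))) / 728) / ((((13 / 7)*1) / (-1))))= 42 / 20449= 0.00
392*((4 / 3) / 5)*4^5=107042.13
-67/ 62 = -1.08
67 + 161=228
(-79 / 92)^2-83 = -696271 / 8464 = -82.26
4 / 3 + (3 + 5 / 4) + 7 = 151 / 12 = 12.58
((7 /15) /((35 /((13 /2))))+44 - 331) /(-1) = 43037 /150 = 286.91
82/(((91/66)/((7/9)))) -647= -23429/39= -600.74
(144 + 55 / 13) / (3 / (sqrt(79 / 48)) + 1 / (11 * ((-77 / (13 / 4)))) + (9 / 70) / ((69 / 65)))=-8339410817276 / 2616570518873 + 140412391420224 * sqrt(237) / 34015416745349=60.36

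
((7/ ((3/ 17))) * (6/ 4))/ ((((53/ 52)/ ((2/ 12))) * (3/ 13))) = 20111/ 477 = 42.16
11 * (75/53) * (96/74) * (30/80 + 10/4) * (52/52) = 113850/1961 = 58.06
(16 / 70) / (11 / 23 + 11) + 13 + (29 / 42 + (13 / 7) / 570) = 300946 / 21945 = 13.71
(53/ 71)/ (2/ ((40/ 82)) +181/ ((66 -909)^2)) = 0.18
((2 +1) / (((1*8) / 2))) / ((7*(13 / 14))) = 0.12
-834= -834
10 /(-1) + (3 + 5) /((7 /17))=9.43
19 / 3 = 6.33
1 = 1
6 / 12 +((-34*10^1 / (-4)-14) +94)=331 / 2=165.50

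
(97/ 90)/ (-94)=-0.01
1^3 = 1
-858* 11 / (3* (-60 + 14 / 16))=2288 / 43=53.21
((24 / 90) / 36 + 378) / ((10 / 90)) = 3402.07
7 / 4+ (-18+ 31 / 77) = -4881 / 308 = -15.85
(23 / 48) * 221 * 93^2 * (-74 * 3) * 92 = -37412399817 / 2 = -18706199908.50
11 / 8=1.38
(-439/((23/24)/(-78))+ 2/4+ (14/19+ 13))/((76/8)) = 31241147/8303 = 3762.63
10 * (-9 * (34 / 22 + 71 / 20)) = -10089 / 22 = -458.59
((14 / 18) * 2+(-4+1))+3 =14 / 9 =1.56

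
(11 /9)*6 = 22 /3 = 7.33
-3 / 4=-0.75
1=1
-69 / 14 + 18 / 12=-24 / 7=-3.43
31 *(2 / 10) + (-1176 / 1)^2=6914911 / 5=1382982.20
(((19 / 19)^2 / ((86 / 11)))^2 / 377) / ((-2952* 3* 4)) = -0.00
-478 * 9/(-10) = 2151/5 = 430.20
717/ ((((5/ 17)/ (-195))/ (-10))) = 4753710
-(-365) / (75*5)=73 / 75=0.97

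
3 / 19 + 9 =174 / 19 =9.16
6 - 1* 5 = 1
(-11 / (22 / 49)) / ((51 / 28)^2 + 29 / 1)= -19208 / 25337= -0.76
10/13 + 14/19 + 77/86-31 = -607491/21242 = -28.60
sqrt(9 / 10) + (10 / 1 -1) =3 * sqrt(10) / 10 + 9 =9.95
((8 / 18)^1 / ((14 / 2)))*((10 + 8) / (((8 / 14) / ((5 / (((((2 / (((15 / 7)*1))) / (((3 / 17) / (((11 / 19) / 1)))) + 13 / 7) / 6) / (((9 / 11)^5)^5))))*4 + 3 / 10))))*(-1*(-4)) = 58901922711927189097794006308292 / 15949228883964853303167622098455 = 3.69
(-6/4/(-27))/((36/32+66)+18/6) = 4/5049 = 0.00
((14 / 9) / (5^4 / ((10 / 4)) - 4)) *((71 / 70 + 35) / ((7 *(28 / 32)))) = 10084 / 271215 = 0.04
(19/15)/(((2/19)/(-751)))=-271111/30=-9037.03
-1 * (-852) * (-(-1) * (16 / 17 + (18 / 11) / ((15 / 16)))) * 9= 19262016 / 935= 20601.09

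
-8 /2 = -4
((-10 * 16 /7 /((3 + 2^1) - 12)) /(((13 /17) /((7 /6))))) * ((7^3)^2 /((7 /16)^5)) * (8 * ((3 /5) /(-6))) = -1140850688 /39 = -29252581.74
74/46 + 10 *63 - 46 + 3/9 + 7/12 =161881/276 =586.53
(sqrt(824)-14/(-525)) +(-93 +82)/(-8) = 841/600 +2*sqrt(206) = 30.11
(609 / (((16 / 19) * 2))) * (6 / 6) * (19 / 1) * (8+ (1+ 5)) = 1538943 / 16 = 96183.94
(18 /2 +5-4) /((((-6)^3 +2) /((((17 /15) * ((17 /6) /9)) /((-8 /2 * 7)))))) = 289 /485352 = 0.00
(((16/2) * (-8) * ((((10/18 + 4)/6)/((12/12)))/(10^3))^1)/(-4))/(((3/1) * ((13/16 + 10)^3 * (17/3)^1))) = 167936/297071512875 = 0.00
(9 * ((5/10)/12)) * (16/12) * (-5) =-5/2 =-2.50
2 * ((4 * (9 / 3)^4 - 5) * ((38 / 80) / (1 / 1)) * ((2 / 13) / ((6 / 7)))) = 42427 / 780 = 54.39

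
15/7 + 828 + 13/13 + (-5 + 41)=6070/7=867.14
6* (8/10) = 24/5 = 4.80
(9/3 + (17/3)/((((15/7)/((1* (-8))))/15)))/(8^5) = -943/98304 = -0.01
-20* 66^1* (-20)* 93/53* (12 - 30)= -44193600/53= -833841.51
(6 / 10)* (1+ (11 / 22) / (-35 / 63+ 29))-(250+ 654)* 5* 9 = -104139237 / 2560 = -40679.39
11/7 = 1.57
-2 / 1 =-2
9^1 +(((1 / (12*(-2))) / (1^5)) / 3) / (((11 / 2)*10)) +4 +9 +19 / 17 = 1556263 / 67320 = 23.12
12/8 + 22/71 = 257/142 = 1.81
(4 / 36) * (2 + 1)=1 / 3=0.33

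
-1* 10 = -10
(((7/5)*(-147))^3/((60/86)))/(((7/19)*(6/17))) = -240201963267/2500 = -96080785.31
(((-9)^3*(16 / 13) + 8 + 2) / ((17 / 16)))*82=-15132608 / 221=-68473.34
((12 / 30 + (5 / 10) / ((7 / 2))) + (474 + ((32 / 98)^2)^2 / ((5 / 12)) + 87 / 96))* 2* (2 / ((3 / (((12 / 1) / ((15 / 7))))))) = 146188094651 / 41177150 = 3550.22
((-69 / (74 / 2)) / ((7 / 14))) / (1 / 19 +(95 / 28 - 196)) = 73416 / 3790243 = 0.02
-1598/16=-799/8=-99.88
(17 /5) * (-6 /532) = -51 /1330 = -0.04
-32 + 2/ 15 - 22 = -808/ 15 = -53.87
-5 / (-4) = 5 / 4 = 1.25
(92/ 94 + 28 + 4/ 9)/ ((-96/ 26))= -80899/ 10152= -7.97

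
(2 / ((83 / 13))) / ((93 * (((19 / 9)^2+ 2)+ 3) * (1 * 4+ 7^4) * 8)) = 27 / 1458479320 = 0.00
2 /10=1 /5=0.20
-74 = -74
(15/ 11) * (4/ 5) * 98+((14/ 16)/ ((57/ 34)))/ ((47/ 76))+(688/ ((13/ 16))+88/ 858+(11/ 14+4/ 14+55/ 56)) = 1080212401/ 1129128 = 956.68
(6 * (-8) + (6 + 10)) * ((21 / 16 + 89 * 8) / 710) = -11413 / 355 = -32.15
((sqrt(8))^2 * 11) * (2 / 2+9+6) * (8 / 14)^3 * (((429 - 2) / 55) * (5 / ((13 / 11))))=5496832 / 637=8629.25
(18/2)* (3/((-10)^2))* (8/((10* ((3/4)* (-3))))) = -12/125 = -0.10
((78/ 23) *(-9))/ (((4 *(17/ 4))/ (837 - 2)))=-586170/ 391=-1499.16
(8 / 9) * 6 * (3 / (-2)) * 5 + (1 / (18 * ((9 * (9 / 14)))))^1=-29153 / 729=-39.99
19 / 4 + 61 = 263 / 4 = 65.75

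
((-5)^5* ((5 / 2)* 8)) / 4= -15625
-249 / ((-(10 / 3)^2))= 2241 / 100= 22.41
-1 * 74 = -74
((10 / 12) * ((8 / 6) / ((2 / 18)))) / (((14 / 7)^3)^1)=5 / 4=1.25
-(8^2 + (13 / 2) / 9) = -1165 / 18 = -64.72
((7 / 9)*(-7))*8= -392 / 9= -43.56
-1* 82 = -82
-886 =-886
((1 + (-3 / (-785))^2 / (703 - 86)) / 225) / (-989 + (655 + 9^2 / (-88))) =-33458553392 / 2521339570175625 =-0.00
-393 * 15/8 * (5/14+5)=-442125/112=-3947.54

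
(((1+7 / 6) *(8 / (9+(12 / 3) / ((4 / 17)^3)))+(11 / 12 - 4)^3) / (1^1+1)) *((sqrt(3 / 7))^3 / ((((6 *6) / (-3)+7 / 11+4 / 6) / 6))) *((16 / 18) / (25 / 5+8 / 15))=1081693415 *sqrt(21) / 13403237736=0.37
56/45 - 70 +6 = -2824/45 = -62.76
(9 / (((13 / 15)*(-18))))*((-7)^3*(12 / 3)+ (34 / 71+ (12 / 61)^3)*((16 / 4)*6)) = 164418841230 / 209503463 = 784.80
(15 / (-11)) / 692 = -15 / 7612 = -0.00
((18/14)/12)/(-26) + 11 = 8005/728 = 11.00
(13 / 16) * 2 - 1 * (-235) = 1893 / 8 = 236.62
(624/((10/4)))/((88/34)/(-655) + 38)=1389648/211543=6.57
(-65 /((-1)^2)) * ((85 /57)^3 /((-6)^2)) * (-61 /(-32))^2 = -148535343125 /6826954752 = -21.76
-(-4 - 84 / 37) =232 / 37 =6.27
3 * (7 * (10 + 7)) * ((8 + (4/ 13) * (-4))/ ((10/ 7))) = 109956/ 65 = 1691.63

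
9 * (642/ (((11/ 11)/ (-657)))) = -3796146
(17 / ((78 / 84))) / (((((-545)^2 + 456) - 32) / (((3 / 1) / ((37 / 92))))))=0.00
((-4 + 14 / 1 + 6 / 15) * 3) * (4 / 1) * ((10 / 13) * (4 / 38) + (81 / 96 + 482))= 11451111 / 190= 60269.01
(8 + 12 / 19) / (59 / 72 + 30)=11808 / 42161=0.28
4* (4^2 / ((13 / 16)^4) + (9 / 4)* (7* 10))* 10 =221877340 / 28561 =7768.54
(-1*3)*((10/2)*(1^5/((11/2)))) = -30/11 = -2.73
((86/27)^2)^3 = 404567235136/387420489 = 1044.26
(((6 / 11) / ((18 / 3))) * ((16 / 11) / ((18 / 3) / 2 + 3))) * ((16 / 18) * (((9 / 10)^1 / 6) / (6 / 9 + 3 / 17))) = 272 / 78045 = 0.00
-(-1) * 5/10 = 0.50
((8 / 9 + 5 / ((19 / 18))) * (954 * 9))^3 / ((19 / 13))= 77107973372596.66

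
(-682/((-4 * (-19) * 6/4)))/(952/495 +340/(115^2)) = -3.07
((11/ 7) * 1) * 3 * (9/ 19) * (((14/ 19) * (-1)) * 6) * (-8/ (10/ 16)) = 228096/ 1805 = 126.37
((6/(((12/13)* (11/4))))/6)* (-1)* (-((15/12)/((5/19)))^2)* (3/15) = 4693/2640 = 1.78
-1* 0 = 0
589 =589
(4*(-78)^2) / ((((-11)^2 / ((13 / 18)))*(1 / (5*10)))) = 878800 / 121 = 7262.81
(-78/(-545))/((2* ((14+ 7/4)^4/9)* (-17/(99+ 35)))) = -445952/5405599395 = -0.00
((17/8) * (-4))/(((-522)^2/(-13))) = 221/544968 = 0.00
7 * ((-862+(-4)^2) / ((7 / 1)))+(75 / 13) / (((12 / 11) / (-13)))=-3659 / 4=-914.75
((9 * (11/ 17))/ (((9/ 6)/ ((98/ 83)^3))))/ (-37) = -62118672/ 359654023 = -0.17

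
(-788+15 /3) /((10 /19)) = -14877 /10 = -1487.70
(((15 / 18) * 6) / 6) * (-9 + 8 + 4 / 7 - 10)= -365 / 42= -8.69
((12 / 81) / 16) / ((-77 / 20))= -5 / 2079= -0.00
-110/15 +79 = 215/3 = 71.67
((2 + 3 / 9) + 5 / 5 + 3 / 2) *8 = 116 / 3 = 38.67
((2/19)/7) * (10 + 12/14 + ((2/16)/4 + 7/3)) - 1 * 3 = -125179/44688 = -2.80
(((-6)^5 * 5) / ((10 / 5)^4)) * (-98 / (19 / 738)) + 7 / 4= 702989413 / 76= 9249860.70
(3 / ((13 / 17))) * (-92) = -4692 / 13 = -360.92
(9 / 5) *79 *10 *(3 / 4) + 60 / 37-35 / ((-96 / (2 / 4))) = 7589231 / 7104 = 1068.30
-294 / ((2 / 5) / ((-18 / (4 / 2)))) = 6615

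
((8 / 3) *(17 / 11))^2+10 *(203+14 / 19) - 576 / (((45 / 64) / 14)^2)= -39020156542 / 172425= -226302.20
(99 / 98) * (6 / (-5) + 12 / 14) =-594 / 1715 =-0.35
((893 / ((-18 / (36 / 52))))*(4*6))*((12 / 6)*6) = -128592 / 13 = -9891.69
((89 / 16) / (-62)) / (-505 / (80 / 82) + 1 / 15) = 1335 / 7701268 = 0.00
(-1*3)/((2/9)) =-27/2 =-13.50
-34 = -34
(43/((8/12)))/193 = 129/386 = 0.33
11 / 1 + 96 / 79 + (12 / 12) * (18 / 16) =8431 / 632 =13.34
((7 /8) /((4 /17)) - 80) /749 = -2441 /23968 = -0.10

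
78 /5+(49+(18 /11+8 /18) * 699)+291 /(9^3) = 20307904 /13365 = 1519.48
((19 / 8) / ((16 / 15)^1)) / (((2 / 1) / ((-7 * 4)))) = -1995 / 64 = -31.17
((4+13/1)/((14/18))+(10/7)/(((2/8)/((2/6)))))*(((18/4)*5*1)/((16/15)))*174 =9767925/112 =87213.62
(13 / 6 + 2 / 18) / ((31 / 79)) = 5.80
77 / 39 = 1.97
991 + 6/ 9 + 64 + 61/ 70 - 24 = 216833/ 210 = 1032.54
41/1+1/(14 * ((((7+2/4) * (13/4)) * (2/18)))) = 18667/455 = 41.03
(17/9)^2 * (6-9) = -289/27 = -10.70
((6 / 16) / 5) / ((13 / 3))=9 / 520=0.02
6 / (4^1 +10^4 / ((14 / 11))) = 21 / 27514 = 0.00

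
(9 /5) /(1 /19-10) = -19 /105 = -0.18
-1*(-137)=137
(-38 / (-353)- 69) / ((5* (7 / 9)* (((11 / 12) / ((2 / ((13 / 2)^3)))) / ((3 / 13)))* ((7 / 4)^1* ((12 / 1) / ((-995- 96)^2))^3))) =-492125039104859119188948 / 27171078935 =-18112090443009.09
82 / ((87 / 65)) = 61.26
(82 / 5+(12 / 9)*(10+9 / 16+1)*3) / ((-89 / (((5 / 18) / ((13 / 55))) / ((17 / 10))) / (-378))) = 7236075 / 39338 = 183.95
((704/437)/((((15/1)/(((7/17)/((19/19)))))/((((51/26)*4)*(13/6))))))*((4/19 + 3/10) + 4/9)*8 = 1399552/243675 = 5.74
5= 5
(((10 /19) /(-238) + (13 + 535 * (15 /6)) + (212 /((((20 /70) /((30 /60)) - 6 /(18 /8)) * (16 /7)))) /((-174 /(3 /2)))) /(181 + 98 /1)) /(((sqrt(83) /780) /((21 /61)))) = 4053229131835 * sqrt(83) /258751460176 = 142.71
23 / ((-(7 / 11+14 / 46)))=-5819 / 238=-24.45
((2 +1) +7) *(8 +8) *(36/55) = 1152/11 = 104.73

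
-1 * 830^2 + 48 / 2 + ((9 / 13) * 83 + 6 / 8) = -35818525 / 52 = -688817.79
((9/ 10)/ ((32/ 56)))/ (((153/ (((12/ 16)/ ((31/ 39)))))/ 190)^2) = 19217835/ 8887328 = 2.16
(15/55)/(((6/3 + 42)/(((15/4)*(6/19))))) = 0.01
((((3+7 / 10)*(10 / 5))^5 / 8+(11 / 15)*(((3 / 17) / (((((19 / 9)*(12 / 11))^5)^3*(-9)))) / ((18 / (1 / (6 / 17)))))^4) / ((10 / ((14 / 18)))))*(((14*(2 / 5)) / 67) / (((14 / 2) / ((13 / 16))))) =14256585658795134991831352057319200410233484507370907420196685090334915346242967037129542655918930028437986743123768093972659 / 6811657951072546512378172175002204304570926107041790163484950461285261633981307288921948269004628428261699816500756480000000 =2.09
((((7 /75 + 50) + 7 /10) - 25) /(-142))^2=0.03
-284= -284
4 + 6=10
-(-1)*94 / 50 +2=97 / 25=3.88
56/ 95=0.59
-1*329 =-329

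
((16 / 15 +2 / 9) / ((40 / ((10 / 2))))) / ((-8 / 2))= -0.04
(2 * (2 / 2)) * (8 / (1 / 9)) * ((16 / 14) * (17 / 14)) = 9792 / 49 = 199.84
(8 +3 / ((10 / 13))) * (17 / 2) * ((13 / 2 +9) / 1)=62713 / 40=1567.82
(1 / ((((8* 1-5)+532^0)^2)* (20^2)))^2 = 1 / 40960000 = 0.00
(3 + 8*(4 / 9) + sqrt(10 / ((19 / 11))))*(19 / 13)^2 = 19*sqrt(2090) / 169 + 21299 / 1521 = 19.14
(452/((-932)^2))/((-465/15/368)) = -10396/1682959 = -0.01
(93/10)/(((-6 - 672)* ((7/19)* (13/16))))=-2356/51415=-0.05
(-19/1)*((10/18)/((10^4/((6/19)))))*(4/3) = -1/2250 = -0.00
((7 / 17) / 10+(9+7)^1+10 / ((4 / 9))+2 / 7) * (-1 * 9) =-207918 / 595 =-349.44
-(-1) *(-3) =-3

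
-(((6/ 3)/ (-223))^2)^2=-0.00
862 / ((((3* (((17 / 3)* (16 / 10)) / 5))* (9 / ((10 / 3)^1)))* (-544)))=-53875 / 499392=-0.11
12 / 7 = 1.71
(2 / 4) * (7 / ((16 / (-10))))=-35 / 16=-2.19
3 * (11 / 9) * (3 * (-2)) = -22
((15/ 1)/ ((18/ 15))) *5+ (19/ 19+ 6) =139/ 2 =69.50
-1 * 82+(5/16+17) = -1035/16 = -64.69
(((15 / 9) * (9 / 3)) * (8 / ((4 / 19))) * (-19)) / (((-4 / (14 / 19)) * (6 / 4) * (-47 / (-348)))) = 154280 / 47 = 3282.55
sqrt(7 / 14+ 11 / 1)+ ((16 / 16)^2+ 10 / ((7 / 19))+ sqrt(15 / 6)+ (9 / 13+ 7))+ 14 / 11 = sqrt(10) / 2+ sqrt(46) / 2+ 37145 / 1001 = 42.08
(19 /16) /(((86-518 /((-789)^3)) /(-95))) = -886560169545 /675848647232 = -1.31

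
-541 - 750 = -1291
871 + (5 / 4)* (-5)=3459 / 4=864.75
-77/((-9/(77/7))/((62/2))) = 26257/9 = 2917.44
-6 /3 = -2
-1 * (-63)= 63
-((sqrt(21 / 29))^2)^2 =-441 / 841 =-0.52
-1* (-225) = 225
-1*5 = -5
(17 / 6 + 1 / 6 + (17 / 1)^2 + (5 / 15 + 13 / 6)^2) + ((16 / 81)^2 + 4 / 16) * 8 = 7887953 / 26244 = 300.56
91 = 91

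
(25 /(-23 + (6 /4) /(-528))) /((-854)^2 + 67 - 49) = -4400 /2952708699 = -0.00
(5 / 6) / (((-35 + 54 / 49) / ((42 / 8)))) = -1715 / 13288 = -0.13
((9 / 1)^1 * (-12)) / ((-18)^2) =-1 / 3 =-0.33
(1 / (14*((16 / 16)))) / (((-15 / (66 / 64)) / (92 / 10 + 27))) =-1991 / 11200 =-0.18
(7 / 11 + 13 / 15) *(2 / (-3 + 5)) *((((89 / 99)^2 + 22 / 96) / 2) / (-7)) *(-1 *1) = 720409 / 6468660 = 0.11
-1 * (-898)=898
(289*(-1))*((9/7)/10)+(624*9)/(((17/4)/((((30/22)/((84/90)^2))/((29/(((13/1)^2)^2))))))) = 5413353203439/2657270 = 2037185.99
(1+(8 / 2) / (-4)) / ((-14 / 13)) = 0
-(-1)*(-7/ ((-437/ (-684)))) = -252/ 23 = -10.96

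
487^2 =237169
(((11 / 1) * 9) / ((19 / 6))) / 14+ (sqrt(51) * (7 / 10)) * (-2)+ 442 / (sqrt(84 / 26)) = 238.14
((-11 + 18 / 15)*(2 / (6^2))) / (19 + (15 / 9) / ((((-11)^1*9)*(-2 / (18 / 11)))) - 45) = 5929 / 282990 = 0.02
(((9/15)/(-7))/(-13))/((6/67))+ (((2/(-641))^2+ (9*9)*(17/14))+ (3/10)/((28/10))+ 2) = 100.54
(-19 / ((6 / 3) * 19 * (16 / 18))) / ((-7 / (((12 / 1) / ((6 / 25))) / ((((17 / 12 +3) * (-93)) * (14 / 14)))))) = -225 / 23002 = -0.01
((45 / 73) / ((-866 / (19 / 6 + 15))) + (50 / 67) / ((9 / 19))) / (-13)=-0.12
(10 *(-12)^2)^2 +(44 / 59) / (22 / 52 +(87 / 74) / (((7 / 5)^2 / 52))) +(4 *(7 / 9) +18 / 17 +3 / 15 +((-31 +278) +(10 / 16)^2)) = 8927466432994193509 / 4304775539520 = 2073851.78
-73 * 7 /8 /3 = -511 /24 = -21.29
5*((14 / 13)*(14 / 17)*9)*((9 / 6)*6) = 79380 / 221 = 359.19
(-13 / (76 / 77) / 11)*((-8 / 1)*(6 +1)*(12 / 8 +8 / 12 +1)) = 637 / 3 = 212.33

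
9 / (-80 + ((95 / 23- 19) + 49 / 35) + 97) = 1035 / 406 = 2.55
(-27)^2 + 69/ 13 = 9546/ 13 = 734.31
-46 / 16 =-23 / 8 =-2.88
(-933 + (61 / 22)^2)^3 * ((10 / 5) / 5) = -89825707146836051 / 283449760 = -316901687.08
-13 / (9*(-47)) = 13 / 423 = 0.03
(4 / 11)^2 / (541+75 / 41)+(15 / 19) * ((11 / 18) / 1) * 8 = 37030757 / 9593727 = 3.86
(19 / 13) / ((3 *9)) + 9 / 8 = 3311 / 2808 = 1.18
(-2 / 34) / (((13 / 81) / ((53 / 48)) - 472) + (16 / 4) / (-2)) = 1431 / 11527462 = 0.00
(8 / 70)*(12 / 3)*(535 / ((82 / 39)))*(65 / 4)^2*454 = 4002219975 / 287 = 13945017.33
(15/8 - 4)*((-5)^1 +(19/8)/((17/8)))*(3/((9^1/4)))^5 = 34.77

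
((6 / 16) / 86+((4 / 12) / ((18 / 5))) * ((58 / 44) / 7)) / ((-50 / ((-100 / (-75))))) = -31177 / 53638200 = -0.00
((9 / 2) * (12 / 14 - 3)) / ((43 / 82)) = -5535 / 301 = -18.39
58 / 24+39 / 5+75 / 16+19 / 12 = 16.49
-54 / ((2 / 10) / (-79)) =21330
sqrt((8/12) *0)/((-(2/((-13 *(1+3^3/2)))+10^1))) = 0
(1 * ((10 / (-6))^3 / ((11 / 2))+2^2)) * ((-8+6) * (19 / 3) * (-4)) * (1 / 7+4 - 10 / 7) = 386992 / 891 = 434.33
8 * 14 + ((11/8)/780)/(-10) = 112.00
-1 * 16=-16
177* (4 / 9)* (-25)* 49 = -289100 / 3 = -96366.67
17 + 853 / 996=17785 / 996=17.86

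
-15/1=-15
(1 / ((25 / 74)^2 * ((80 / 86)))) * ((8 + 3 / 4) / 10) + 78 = 4312069 / 50000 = 86.24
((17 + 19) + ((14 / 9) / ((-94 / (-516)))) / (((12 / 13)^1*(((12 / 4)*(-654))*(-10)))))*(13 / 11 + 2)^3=2562015115975 / 2209263012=1159.67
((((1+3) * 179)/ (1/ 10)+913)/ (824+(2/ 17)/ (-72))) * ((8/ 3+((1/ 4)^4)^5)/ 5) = 3621553807383779553/ 693086775295344640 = 5.23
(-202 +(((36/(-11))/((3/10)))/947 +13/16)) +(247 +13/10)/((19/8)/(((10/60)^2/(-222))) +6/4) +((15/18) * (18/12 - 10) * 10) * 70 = -54404847895587/10544504080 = -5159.55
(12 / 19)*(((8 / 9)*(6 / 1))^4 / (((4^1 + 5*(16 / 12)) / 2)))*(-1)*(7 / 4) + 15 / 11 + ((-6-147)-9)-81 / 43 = -26706968 / 80883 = -330.19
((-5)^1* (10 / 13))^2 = 2500 / 169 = 14.79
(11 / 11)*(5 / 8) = 5 / 8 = 0.62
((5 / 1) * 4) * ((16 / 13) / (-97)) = -320 / 1261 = -0.25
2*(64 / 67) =128 / 67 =1.91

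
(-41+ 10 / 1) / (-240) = 31 / 240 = 0.13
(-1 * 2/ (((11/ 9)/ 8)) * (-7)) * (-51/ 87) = -17136/ 319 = -53.72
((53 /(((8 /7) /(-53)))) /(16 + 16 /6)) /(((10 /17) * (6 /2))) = -74.61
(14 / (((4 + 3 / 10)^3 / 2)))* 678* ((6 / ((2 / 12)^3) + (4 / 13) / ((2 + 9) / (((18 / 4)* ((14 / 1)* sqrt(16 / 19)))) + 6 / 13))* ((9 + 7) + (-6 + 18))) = 1308059397324288000 / 150873516791 -76620031488000* sqrt(19) / 150873516791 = 8667693.62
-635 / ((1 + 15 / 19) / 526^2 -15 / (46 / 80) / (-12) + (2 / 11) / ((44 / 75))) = -2322480250255 / 9084507193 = -255.65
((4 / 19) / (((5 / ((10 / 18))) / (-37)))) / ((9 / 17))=-2516 / 1539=-1.63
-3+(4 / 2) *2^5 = 61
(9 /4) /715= 9 /2860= 0.00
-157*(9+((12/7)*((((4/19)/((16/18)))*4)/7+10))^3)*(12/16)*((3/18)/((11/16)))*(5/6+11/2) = -443778595840410/467184179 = -949900.74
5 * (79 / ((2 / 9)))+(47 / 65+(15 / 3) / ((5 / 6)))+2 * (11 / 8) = 464613 / 260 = 1786.97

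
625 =625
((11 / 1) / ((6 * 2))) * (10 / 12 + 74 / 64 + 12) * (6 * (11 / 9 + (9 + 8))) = 1402.07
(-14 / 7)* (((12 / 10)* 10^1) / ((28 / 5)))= -30 / 7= -4.29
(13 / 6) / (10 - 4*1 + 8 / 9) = 39 / 124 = 0.31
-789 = -789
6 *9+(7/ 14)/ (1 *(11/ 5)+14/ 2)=4973/ 92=54.05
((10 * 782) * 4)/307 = 31280/307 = 101.89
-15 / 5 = -3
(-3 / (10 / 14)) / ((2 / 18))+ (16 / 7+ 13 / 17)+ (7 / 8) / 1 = -161243 / 4760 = -33.87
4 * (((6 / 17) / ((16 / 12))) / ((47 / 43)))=774 / 799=0.97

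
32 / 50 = 16 / 25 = 0.64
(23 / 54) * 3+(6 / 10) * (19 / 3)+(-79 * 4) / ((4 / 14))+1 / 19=-1882487 / 1710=-1100.87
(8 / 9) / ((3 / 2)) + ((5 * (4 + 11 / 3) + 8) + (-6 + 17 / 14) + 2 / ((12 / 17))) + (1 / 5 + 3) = 45524 / 945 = 48.17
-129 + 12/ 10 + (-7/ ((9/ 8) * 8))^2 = -51514/ 405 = -127.20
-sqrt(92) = -2 * sqrt(23) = -9.59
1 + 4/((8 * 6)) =13/12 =1.08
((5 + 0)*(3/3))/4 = 5/4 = 1.25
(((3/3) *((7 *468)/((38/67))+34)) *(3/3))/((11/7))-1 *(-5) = 773789/209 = 3702.34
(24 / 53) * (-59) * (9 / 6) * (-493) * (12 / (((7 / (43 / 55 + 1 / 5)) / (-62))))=-42069575232 / 20405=-2061728.75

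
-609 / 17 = -35.82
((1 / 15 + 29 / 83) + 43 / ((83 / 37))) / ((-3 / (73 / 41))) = -1779959 / 153135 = -11.62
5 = 5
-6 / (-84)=1 / 14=0.07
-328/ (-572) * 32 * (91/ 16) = 104.36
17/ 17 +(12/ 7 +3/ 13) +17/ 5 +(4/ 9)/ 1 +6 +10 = 93323/ 4095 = 22.79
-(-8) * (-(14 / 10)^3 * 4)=-10976 / 125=-87.81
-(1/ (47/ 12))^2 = -144/ 2209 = -0.07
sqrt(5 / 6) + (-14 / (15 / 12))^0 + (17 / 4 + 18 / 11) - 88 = -3569 / 44 + sqrt(30) / 6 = -80.20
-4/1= -4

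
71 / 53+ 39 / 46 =5333 / 2438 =2.19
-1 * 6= -6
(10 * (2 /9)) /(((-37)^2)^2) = 20 /16867449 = 0.00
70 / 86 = 35 / 43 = 0.81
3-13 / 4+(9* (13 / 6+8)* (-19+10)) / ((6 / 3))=-412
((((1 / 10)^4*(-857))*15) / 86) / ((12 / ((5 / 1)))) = -857 / 137600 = -0.01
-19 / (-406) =19 / 406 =0.05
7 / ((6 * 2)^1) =7 / 12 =0.58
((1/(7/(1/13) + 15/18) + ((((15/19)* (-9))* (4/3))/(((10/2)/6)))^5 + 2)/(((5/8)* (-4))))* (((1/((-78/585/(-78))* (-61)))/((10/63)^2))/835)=-34623.96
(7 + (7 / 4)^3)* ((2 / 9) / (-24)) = -791 / 6912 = -0.11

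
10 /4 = 5 /2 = 2.50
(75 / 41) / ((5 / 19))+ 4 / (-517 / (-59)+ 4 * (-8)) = 381059 / 56211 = 6.78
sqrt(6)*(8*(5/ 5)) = 8*sqrt(6) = 19.60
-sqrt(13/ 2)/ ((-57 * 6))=sqrt(26)/ 684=0.01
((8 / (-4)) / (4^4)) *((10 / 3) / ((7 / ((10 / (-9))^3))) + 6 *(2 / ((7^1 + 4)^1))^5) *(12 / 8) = 100473167 / 13149492048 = 0.01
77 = 77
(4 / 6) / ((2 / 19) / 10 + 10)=190 / 2853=0.07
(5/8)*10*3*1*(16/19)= 300/19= 15.79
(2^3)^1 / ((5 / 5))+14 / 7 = 10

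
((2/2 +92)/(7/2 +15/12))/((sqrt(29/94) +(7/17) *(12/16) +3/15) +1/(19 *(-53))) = -54780089363280/278886075673 +1147561893600 *sqrt(2726)/278886075673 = 18.41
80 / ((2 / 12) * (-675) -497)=-160 / 1219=-0.13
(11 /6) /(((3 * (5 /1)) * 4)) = 11 /360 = 0.03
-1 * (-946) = 946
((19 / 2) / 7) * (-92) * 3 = -2622 / 7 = -374.57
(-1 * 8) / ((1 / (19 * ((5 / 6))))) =-380 / 3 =-126.67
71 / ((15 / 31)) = 2201 / 15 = 146.73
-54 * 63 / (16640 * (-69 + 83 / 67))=113967 / 37772800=0.00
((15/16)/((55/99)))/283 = 27/4528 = 0.01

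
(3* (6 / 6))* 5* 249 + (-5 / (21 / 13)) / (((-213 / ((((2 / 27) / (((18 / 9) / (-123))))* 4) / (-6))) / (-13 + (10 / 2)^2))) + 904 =186773543 / 40257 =4639.53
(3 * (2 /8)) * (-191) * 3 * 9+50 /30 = -46393 /12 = -3866.08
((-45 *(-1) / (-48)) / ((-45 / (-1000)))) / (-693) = 125 / 4158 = 0.03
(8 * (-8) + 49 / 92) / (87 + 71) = -5839 / 14536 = -0.40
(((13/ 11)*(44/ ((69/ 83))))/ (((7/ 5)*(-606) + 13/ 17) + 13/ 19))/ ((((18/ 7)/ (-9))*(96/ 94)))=0.25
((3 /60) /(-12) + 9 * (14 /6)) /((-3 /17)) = -85663 /720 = -118.98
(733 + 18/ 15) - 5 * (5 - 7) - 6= 3691/ 5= 738.20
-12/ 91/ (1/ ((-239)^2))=-685452/ 91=-7532.44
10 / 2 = 5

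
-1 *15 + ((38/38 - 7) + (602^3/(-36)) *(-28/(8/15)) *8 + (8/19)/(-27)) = 1305730729099/513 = 2545284072.32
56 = 56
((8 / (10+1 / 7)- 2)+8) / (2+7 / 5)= 2410 / 1207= 2.00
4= 4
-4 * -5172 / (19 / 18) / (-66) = -62064 / 209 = -296.96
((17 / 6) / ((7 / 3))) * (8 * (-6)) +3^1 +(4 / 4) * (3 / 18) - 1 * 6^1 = -2567 / 42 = -61.12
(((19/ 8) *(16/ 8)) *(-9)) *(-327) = 55917/ 4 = 13979.25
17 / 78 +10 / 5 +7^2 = 3995 / 78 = 51.22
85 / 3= 28.33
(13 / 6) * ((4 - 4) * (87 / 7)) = 0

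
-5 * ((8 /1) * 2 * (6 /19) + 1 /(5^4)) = -60019 /2375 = -25.27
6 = 6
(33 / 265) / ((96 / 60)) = 0.08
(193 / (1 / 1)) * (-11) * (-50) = 106150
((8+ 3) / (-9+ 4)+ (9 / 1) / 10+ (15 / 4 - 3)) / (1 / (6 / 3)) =-11 / 10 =-1.10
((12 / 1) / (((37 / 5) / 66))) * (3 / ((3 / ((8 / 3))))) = 10560 / 37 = 285.41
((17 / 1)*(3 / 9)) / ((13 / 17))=289 / 39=7.41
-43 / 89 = -0.48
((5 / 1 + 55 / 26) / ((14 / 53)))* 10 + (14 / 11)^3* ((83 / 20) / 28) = 163315736 / 605605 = 269.67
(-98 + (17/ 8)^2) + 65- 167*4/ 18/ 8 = -19079/ 576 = -33.12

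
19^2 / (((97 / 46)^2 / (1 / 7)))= 763876 / 65863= 11.60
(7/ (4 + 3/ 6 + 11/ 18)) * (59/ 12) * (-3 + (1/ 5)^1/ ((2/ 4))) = -16107/ 920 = -17.51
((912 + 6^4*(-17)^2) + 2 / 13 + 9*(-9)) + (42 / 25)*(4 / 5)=609986809 / 1625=375376.50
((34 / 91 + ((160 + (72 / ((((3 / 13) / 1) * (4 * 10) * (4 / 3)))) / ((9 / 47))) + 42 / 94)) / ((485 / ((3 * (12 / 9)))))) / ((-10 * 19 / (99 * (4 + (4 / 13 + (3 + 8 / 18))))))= -6.38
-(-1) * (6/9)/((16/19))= 19/24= 0.79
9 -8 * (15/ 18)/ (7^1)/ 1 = 169/ 21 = 8.05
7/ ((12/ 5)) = 35/ 12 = 2.92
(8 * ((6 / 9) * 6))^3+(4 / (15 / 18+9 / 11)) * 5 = 3573032 / 109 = 32780.11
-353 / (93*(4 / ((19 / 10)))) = -6707 / 3720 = -1.80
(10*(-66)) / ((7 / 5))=-471.43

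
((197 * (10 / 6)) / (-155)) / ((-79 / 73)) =14381 / 7347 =1.96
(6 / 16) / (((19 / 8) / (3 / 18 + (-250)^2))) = 375001 / 38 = 9868.45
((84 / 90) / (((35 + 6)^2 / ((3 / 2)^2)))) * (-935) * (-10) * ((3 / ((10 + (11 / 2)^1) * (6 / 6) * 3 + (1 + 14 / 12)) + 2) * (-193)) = -4647.66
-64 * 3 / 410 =-96 / 205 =-0.47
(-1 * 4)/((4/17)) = -17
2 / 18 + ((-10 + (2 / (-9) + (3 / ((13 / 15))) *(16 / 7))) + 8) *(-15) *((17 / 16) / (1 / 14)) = -297049 / 234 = -1269.44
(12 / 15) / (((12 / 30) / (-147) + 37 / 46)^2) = 914492880 / 734572609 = 1.24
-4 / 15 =-0.27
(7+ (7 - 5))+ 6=15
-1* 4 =-4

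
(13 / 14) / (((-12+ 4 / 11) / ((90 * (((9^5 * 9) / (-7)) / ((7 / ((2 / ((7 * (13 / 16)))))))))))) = 263063295 / 9604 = 27391.01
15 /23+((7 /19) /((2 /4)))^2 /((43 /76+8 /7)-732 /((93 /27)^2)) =8619590311 /13402700415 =0.64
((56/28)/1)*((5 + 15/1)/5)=8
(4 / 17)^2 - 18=-5186 / 289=-17.94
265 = 265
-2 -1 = -3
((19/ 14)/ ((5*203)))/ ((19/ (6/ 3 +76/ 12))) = 5/ 8526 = 0.00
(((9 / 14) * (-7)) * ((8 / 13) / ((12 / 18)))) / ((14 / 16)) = -432 / 91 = -4.75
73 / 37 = 1.97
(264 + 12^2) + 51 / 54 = 7361 / 18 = 408.94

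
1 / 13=0.08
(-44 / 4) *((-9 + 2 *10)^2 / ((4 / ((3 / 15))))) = -1331 / 20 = -66.55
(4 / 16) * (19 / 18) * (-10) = -95 / 36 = -2.64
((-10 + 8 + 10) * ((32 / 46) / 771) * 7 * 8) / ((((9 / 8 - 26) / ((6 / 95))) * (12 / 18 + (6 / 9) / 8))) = -458752 / 335242365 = -0.00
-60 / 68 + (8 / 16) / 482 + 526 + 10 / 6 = 25898875 / 49164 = 526.79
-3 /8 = -0.38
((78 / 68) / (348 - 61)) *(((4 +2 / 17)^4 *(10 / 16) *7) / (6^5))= 97540625 / 150891043104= 0.00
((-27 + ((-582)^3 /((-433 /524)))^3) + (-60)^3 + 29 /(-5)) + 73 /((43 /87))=236994999526969889720084513286301231 /17454288455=13578038436684578656465460.00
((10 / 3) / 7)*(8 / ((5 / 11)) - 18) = -4 / 21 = -0.19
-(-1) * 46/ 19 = 46/ 19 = 2.42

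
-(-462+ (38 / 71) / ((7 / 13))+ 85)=186875 / 497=376.01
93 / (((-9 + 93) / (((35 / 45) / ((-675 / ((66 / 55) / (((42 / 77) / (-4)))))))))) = 341 / 30375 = 0.01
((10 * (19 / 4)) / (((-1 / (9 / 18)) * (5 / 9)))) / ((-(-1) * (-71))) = 171 / 284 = 0.60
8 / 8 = 1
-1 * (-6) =6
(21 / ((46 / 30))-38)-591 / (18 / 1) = -7885 / 138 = -57.14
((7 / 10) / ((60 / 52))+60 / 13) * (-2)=-10183 / 975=-10.44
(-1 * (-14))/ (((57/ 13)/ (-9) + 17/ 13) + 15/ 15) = 546/ 71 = 7.69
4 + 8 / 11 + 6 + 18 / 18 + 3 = 162 / 11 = 14.73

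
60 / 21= 20 / 7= 2.86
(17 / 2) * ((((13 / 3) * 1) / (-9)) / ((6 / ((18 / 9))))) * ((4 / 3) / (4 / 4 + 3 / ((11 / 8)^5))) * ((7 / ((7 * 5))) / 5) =-71184542 / 1575581625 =-0.05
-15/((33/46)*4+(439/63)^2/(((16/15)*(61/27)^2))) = -335485360/263646043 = -1.27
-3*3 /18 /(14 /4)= -1 /7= -0.14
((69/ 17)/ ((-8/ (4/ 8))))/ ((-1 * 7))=69/ 1904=0.04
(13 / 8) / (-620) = -13 / 4960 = -0.00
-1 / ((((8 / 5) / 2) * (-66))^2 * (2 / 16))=-0.00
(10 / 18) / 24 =0.02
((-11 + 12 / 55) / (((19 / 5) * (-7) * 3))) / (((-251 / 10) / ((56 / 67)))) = -47440 / 10544259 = -0.00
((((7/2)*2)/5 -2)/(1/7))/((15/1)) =-7/25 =-0.28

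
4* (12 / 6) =8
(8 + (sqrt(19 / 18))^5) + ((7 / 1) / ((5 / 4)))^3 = 361 * sqrt(38) / 1944 + 22952 / 125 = 184.76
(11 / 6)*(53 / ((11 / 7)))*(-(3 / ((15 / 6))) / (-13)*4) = 1484 / 65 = 22.83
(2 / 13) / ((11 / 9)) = 18 / 143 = 0.13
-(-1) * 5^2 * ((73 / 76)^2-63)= -8963975 / 5776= -1551.93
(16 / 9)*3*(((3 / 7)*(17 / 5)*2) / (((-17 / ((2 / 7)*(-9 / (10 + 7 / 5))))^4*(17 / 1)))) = 5184000 / 182936467830487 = 0.00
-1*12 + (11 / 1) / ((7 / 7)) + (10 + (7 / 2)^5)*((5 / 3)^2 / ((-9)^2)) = 44983 / 2592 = 17.35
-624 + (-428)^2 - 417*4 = 180892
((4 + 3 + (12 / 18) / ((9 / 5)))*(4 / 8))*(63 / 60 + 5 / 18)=47561 / 9720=4.89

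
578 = 578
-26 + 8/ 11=-278/ 11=-25.27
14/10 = 7/5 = 1.40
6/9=2/3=0.67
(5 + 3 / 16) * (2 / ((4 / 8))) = 83 / 4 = 20.75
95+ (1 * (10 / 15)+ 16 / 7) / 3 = 6047 / 63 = 95.98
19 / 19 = 1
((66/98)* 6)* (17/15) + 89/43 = 70051/10535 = 6.65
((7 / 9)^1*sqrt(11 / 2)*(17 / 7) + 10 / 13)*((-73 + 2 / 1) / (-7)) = 710 / 91 + 1207*sqrt(22) / 126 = 52.73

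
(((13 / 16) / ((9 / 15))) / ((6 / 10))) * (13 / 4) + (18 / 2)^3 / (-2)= -205727 / 576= -357.16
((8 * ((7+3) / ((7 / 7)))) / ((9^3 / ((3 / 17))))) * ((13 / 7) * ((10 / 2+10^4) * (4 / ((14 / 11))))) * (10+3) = 991962400 / 67473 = 14701.62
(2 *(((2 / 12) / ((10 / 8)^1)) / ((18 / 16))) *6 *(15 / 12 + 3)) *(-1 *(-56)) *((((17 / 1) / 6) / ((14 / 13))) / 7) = 120224 / 945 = 127.22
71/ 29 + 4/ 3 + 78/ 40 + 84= 156133/ 1740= 89.73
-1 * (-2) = 2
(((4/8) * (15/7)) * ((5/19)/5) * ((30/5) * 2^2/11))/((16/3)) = 135/5852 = 0.02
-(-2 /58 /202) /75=1 /439350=0.00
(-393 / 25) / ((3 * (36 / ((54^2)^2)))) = -30941676 / 25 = -1237667.04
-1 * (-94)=94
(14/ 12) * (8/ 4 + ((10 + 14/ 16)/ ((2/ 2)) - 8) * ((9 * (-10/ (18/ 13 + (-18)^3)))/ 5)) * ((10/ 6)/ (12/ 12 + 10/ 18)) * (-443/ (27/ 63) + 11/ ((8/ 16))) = -1026968125/ 404256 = -2540.39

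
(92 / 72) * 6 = 23 / 3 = 7.67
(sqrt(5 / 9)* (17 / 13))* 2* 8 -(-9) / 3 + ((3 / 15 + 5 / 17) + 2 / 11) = 3437 / 935 + 272* sqrt(5) / 39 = 19.27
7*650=4550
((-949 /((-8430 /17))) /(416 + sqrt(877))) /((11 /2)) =0.00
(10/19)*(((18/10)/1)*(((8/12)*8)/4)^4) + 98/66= 8425/1881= 4.48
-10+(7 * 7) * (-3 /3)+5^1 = -54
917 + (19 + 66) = 1002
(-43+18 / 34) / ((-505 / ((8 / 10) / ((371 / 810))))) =467856 / 3185035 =0.15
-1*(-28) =28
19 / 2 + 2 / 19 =365 / 38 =9.61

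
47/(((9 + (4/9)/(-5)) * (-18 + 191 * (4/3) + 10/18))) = 3807/171227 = 0.02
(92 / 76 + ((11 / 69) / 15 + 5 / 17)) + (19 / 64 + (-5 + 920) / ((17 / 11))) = 593.87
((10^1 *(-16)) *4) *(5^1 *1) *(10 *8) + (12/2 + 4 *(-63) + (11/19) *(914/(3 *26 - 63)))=-73020056/285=-256210.72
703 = 703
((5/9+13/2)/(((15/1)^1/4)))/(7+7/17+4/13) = 28067/115155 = 0.24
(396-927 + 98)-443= -876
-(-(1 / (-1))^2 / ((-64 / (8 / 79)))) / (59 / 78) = -39 / 18644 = -0.00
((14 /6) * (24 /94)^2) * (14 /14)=336 /2209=0.15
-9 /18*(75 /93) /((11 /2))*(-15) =1.10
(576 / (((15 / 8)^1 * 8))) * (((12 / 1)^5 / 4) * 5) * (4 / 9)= 5308416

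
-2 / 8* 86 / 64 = -0.34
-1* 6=-6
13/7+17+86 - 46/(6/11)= 431/21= 20.52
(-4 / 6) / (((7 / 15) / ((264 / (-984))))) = 110 / 287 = 0.38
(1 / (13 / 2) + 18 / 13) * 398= 7960 / 13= 612.31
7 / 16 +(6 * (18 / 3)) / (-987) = 2111 / 5264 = 0.40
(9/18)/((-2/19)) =-19/4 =-4.75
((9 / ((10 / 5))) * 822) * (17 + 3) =73980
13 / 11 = 1.18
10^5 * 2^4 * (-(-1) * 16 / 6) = 12800000 / 3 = 4266666.67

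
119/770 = 17/110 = 0.15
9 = 9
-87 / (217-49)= -0.52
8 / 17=0.47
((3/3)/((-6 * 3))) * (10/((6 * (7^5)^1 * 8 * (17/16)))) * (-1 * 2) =10/7714413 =0.00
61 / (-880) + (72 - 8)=56259 / 880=63.93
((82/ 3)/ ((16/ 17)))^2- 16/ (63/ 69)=3330007/ 4032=825.89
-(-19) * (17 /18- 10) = -3097 /18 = -172.06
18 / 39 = 6 / 13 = 0.46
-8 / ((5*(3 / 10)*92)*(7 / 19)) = -76 / 483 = -0.16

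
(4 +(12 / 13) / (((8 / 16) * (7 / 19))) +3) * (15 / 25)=3279 / 455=7.21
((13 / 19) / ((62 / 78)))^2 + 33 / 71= 29698872 / 24631391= 1.21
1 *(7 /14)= 1 /2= 0.50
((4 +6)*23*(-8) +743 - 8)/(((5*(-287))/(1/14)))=221/4018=0.06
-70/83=-0.84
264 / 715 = 24 / 65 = 0.37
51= 51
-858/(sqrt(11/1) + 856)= -734448/732725 + 858*sqrt(11)/732725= -1.00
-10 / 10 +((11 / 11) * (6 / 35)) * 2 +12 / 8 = 59 / 70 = 0.84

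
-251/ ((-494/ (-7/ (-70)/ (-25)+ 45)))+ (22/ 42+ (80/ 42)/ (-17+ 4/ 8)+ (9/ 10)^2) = 1030479781/ 42792750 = 24.08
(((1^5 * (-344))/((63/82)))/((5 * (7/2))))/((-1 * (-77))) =-0.33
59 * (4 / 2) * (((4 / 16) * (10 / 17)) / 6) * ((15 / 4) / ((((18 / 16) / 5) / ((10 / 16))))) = 36875 / 1224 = 30.13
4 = 4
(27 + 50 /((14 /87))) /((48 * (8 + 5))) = 197 /364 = 0.54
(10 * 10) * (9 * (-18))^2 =2624400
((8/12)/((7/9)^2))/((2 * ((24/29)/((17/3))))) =1479/392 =3.77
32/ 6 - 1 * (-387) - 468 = -227/ 3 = -75.67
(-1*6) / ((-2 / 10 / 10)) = 300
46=46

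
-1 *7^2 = -49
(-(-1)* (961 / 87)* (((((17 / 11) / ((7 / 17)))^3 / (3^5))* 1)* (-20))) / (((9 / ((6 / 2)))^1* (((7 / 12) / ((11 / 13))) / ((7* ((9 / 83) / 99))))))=-1855696304720 / 10414037721087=-0.18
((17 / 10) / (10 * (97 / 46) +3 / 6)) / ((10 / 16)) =3128 / 24825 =0.13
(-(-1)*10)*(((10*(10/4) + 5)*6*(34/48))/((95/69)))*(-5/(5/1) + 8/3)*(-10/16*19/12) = -1527.34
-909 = -909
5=5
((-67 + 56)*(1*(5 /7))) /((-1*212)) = 55 /1484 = 0.04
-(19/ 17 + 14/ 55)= -1283/ 935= -1.37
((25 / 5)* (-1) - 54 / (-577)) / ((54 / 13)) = -36803 / 31158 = -1.18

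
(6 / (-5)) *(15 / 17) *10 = -180 / 17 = -10.59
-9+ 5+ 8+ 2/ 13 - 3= 15/ 13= 1.15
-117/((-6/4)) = 78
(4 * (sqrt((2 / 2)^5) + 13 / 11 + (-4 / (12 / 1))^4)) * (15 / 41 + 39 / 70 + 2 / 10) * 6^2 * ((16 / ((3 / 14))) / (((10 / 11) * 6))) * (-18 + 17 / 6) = -3669682016 / 49815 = -73666.21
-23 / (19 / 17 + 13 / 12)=-4692 / 449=-10.45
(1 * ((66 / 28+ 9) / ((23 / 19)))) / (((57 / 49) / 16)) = 2968 / 23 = 129.04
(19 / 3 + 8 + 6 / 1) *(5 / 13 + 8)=6649 / 39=170.49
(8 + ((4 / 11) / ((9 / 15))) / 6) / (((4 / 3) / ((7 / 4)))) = 2807 / 264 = 10.63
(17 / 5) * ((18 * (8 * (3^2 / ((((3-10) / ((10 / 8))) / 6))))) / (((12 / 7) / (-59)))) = 162486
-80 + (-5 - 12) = -97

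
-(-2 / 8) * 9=2.25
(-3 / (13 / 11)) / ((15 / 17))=-187 / 65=-2.88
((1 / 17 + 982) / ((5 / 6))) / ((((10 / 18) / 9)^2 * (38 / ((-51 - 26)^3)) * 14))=-4286292921603 / 16150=-265405134.46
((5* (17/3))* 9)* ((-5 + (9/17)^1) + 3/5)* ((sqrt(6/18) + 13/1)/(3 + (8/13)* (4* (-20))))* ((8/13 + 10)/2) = 22701* sqrt(3)/601 + 885339/601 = 1538.53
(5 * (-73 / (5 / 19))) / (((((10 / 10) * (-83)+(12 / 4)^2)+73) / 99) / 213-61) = 29247669 / 1286308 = 22.74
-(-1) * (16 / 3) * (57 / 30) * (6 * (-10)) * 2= -1216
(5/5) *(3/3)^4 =1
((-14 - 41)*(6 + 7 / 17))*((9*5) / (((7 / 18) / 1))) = -4855950 / 119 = -40806.30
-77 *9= -693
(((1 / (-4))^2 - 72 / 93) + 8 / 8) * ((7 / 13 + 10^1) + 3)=121 / 31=3.90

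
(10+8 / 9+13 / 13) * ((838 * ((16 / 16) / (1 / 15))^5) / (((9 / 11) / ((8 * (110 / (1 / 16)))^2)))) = 1833146050560000000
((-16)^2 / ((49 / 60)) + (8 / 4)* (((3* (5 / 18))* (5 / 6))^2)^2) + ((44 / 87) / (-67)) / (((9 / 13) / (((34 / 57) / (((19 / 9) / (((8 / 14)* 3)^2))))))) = 313.93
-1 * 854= -854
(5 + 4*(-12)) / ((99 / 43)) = -18.68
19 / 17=1.12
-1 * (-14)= 14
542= 542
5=5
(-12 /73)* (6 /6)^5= -12 /73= -0.16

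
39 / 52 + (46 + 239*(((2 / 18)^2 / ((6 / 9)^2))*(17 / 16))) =30991 / 576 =53.80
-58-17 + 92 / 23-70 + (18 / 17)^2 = -40425 / 289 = -139.88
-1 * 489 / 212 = -489 / 212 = -2.31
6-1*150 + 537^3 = 154854009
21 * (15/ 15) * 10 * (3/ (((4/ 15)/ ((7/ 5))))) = 6615/ 2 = 3307.50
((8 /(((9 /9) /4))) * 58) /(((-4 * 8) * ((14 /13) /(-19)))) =7163 /7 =1023.29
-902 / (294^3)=-451 / 12706092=-0.00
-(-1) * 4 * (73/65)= 292/65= 4.49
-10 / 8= -5 / 4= -1.25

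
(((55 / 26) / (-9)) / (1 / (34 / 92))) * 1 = -935 / 10764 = -0.09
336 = 336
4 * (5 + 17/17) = 24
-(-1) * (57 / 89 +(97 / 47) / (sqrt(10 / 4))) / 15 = 19 / 445 +97 * sqrt(10) / 3525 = 0.13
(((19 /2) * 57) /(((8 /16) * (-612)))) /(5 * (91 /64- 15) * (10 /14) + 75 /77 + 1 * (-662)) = 444752 /178322061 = 0.00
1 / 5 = 0.20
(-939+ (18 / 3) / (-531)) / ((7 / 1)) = -166205 / 1239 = -134.14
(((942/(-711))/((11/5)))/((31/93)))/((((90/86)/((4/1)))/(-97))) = 5238776/7821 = 669.83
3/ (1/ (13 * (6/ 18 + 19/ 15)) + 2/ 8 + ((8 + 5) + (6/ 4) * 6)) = 0.13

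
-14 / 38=-0.37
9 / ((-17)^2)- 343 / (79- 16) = -14080 / 2601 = -5.41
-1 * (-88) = 88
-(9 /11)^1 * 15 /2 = -135 /22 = -6.14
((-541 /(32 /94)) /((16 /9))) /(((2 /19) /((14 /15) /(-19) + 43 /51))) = -293453007 /43520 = -6742.95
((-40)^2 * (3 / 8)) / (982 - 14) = 0.62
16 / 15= 1.07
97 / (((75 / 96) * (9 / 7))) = 21728 / 225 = 96.57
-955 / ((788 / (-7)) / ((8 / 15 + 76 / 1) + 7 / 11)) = 17024021 / 26004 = 654.67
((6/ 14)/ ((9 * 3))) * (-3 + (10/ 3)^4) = 9757/ 5103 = 1.91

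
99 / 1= 99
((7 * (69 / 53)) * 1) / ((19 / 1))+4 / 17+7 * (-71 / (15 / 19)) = -161471132 / 256785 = -628.82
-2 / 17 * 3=-6 / 17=-0.35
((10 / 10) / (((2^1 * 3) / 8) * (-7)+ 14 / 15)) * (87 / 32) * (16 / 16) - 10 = -22025 / 2072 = -10.63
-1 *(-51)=51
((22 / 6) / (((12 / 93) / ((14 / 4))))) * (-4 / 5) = -2387 / 30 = -79.57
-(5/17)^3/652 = -125/3203276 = -0.00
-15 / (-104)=15 / 104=0.14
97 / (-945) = -97 / 945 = -0.10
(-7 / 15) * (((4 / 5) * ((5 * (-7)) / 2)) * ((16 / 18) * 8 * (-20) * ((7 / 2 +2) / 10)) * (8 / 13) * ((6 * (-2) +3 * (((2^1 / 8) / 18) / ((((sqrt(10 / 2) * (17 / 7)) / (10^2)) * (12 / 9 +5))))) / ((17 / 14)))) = 30908416 / 9945-27044864 * sqrt(5) / 1927341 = 3076.56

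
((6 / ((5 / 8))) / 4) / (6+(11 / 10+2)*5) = 24 / 215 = 0.11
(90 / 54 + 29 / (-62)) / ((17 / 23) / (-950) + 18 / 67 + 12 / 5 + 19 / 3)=163230425 / 1225491163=0.13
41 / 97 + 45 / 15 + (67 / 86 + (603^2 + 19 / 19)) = 363614.20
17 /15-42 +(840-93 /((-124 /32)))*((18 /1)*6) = 1399067 /15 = 93271.13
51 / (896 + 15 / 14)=714 / 12559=0.06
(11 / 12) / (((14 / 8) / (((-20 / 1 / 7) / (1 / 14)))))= -440 / 21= -20.95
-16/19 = -0.84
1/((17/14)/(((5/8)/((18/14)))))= 245/612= 0.40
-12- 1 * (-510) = 498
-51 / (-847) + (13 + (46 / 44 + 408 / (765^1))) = 371977 / 25410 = 14.64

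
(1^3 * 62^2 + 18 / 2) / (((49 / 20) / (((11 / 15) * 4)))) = 678128 / 147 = 4613.12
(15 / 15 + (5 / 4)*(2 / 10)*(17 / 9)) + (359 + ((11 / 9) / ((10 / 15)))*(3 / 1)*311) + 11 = 74951 / 36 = 2081.97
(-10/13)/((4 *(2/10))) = -25/26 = -0.96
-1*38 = -38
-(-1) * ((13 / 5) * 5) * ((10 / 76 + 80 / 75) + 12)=97799 / 570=171.58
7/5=1.40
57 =57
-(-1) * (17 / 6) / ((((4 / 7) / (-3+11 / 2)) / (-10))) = -2975 / 24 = -123.96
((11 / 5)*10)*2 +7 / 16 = 711 / 16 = 44.44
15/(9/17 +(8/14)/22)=27.01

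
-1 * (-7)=7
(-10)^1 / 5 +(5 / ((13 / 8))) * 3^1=94 / 13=7.23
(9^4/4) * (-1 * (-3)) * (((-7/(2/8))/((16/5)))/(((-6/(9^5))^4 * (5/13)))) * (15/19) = -4032636844441887998647695/4864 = -829078298610585526037.77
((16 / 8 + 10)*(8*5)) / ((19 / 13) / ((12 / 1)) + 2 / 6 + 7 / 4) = 9360 / 43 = 217.67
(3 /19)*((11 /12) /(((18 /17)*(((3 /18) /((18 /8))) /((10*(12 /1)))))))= 221.45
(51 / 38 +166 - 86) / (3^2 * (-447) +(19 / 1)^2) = -0.02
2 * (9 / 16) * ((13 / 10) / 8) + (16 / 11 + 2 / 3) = 48661 / 21120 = 2.30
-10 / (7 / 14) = -20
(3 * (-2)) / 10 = -3 / 5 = -0.60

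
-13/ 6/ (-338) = 1/ 156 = 0.01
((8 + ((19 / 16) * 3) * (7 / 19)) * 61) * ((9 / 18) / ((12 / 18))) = 27267 / 64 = 426.05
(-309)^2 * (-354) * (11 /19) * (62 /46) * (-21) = 242043762114 /437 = 553875885.84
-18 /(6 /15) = -45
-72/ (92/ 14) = -252/ 23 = -10.96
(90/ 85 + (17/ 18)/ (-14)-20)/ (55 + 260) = -81433/ 1349460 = -0.06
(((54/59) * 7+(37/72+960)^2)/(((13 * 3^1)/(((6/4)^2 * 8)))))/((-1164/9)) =-282180707843/85707648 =-3292.36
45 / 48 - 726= -11601 / 16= -725.06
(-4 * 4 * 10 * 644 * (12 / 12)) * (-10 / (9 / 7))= 7212800 / 9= 801422.22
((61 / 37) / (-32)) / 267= -61 / 316128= -0.00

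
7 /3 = 2.33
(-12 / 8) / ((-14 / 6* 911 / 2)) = 9 / 6377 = 0.00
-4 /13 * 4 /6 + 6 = 226 /39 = 5.79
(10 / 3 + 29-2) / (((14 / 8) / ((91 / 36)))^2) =15379 / 243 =63.29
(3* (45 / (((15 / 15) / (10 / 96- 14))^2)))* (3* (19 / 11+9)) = 1181180295 / 1408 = 838906.46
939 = 939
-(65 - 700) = 635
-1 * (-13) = 13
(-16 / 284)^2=16 / 5041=0.00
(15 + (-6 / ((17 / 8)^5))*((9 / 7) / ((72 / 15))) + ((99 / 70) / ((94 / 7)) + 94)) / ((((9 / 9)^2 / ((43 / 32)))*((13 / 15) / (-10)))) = -657246793562445 / 388654616896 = -1691.08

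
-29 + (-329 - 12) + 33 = -337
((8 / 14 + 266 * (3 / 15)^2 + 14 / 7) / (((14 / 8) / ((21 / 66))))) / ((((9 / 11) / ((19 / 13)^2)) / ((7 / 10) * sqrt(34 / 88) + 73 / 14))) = 417316 * sqrt(187) / 2091375 + 60928136 / 1863225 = 35.43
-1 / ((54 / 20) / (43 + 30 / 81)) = -11710 / 729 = -16.06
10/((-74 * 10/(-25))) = 25/74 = 0.34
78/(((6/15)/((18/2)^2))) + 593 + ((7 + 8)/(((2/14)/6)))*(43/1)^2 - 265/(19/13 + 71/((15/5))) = 231524501/196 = 1181247.45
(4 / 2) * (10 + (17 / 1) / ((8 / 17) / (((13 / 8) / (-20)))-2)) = 13463 / 861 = 15.64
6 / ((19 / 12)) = 72 / 19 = 3.79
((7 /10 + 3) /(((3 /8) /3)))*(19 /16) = 703 /20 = 35.15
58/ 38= 29/ 19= 1.53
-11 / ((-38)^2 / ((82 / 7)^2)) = -18491 / 17689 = -1.05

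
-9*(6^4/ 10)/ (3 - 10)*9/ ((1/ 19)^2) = 18948168/ 35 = 541376.23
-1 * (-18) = 18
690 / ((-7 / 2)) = -1380 / 7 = -197.14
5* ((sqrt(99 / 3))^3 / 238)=165* sqrt(33) / 238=3.98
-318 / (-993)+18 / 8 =3403 / 1324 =2.57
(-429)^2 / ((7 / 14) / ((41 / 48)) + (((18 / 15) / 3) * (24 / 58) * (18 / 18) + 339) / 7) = 2552955405 / 680233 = 3753.06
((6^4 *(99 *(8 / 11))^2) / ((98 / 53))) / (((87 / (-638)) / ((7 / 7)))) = -1305621504 / 49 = -26645336.82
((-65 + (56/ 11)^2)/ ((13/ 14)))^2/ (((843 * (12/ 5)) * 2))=5479043045/ 12515156082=0.44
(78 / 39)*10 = 20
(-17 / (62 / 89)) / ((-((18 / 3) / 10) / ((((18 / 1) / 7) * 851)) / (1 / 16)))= 19313445 / 3472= 5562.63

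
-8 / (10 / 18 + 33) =-36 / 151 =-0.24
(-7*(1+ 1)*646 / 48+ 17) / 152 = -2057 / 1824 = -1.13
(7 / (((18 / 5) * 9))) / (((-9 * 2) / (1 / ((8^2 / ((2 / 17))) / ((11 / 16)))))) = -385 / 25380864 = -0.00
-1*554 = -554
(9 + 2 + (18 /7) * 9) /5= 239 /35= 6.83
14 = 14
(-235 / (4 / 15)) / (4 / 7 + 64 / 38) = -6251 / 16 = -390.69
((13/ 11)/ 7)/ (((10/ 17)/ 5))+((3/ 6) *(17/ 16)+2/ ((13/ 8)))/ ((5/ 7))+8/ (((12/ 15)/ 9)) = 15039327/ 160160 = 93.90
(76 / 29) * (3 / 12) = 19 / 29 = 0.66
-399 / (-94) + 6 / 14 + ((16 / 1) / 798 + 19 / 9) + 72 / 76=872215 / 112518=7.75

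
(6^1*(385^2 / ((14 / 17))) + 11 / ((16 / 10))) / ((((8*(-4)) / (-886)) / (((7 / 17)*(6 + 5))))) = 294700449505 / 2176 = 135432191.87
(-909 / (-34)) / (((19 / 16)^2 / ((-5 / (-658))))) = 290880 / 2019073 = 0.14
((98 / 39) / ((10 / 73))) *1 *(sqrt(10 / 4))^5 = 17885 *sqrt(10) / 312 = 181.27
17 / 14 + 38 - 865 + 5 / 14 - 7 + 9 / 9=-5820 / 7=-831.43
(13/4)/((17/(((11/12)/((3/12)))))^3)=17303/530604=0.03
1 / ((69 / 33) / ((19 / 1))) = 209 / 23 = 9.09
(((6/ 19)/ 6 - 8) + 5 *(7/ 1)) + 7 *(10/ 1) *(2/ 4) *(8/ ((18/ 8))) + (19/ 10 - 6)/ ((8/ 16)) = 122519/ 855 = 143.30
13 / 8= 1.62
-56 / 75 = -0.75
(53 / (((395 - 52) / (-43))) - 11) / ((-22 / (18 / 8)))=13617 / 7546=1.80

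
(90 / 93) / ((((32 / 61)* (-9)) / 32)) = -610 / 93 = -6.56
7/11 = 0.64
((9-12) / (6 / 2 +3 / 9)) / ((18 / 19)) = -19 / 20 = -0.95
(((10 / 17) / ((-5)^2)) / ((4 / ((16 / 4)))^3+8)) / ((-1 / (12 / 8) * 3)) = -1 / 765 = -0.00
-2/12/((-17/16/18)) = 48/17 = 2.82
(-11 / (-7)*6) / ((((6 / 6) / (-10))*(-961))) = 660 / 6727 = 0.10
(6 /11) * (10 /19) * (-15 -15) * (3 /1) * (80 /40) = -10800 /209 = -51.67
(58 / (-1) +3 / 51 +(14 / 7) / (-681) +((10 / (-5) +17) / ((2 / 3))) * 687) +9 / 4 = 713226827 / 46308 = 15401.81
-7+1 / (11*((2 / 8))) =-73 / 11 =-6.64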